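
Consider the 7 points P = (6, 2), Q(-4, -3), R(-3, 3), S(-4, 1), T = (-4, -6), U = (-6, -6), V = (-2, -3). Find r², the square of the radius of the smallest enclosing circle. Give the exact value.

The farthest pair is P–U with squared distance 208. The circle on this segment as diameter has centre (0, -2) and r² = 208/4 = 52.
Check Q: distance² to centre = 17 ≤ 52, so it lies inside.
All remaining points lie in this disk, and no smaller disk contains both endpoints, so this is the minimum enclosing circle.

52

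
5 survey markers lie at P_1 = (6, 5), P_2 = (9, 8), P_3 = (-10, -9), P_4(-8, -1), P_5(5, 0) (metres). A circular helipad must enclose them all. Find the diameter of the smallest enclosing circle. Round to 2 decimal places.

25.50

The farthest pair is P_2–P_3 with squared distance 650. The circle on this segment as diameter has centre (-0.5, -0.5) and r² = 650/4 = 162.5.
Check P_1: distance² to centre = 72.5 ≤ 162.5, so it lies inside.
All remaining points lie in this disk, and no smaller disk contains both endpoints, so this is the minimum enclosing circle.
Diameter = 2r = 2√(162.5) ≈ 25.50.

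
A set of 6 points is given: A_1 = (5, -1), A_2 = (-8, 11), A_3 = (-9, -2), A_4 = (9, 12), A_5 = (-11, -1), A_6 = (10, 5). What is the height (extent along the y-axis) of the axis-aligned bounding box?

14

max y = 12, min y = -2, so height = 14.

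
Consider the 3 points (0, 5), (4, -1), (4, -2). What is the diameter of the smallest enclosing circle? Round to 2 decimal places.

8.06

Call the three points A, B, C in the order given.
Side lengths²: AB² = 52, AC² = 65, BC² = 1.
Since AC² = 65 ≥ 52 + 1 = 53, the angle opposite AC is not acute, so the smallest enclosing circle has AC as diameter.
Centre = midpoint of AC = (2, 1.5), r² = 65/4 = 16.25.
Diameter = 2r = 2√(16.25) ≈ 8.06.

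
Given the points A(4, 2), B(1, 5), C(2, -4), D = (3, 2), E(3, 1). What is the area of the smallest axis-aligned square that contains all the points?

81

The bounding box has width 3 and height 9.
An axis-aligned square enclosing the set must have side ≥ max(width, height).
So the minimum side is max(3, 9) = 9.
Area = 9² = 81.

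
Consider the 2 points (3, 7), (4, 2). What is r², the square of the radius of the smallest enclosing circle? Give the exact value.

The smallest circle enclosing two points has them as diameter endpoints.
Centre = midpoint = (3.5, 4.5); r² = |(3, 7)−(4, 2)|²/4 = 26/4 = 6.5.

6.5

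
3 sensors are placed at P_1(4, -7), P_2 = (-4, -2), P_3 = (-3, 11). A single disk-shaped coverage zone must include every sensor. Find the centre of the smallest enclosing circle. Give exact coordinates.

(0.5, 2)

Side lengths²: P_1P_2² = 89, P_1P_3² = 373, P_2P_3² = 170.
Since P_1P_3² = 373 ≥ 170 + 89 = 259, the angle opposite P_1P_3 is not acute, so the smallest enclosing circle has P_1P_3 as diameter.
Centre = midpoint of P_1P_3 = (0.5, 2), r² = 373/4 = 93.25.
Centre = (0.5, 2).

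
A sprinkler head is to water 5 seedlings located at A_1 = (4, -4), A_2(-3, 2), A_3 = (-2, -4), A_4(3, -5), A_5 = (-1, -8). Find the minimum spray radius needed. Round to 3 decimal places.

5.190

The minimum enclosing circle of a finite set is fixed by two of the points (as a diameter) or three (as a circumcircle).
The minimum enclosing circle is determined by three boundary points: A_1, A_2, A_5.
Their circumcentre is (-61/58, -163/58) with r² = 45305/1682.
The farthest remaining point A_4 is at distance² 35677/1682 ≤ 45305/1682.
r = √(45305/1682) ≈ 5.190.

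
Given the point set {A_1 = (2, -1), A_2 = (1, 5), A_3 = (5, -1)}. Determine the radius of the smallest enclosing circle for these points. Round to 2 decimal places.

Side lengths²: A_1A_2² = 37, A_1A_3² = 9, A_2A_3² = 52.
Since A_2A_3² = 52 ≥ 37 + 9 = 46, the angle opposite A_2A_3 is not acute, so the smallest enclosing circle has A_2A_3 as diameter.
Centre = midpoint of A_2A_3 = (3, 2), r² = 52/4 = 13.
r = √13 ≈ 3.61.

3.61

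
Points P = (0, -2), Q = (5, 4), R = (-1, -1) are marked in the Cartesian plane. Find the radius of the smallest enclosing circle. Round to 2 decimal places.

3.92

Side lengths²: PQ² = 61, PR² = 2, QR² = 61.
Since QR² = 61 < 61 + 2 = 63, the triangle is acute, so the smallest enclosing circle is the circumcircle.
Circumcentre = (49/22, 27/22), r² = 3721/242.
r = √(3721/242) ≈ 3.92.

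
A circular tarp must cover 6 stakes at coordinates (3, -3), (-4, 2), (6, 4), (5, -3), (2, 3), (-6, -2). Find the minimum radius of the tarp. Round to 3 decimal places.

6.708

A smallest enclosing disk is always determined by at most three of the input points on its boundary.
The farthest pair is (6, 4)–(-6, -2) with squared distance 180. The circle on this segment as diameter has centre (0, 1) and r² = 180/4 = 45.
Check (3, -3): distance² to centre = 25 ≤ 45, so it lies inside.
All remaining points lie in this disk, and no smaller disk contains both endpoints, so this is the minimum enclosing circle.
r = √45 ≈ 6.708.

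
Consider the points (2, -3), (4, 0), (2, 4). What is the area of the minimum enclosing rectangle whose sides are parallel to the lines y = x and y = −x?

24.5

In coordinates u = x + y, v = x − y the rectangle is axis-aligned; the map (x,y)→(u,v) scales areas by 2.
u-values: -1, 4, 6; range = 6 − (-1) = 7.
v-values: 5, 4, -2; range = 5 − (-2) = 7.
Area = (7 × 7) / 2 = 24.5.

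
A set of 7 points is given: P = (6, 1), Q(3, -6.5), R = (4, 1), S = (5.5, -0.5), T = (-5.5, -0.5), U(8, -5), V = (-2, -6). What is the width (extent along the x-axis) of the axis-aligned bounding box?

max x = 8, min x = -5.5, so width = 13.5.

13.5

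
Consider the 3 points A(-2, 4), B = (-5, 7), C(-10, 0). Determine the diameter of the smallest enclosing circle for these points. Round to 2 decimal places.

9.07

Side lengths²: AB² = 18, AC² = 80, BC² = 74.
Since AC² = 80 < 74 + 18 = 92, the triangle is acute, so the smallest enclosing circle is the circumcircle.
Circumcentre = (-19/3, 8/3), r² = 185/9.
Diameter = 2r = 2√(185/9) ≈ 9.07.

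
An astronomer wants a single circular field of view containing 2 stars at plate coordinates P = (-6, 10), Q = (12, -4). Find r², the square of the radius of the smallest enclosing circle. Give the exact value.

The smallest circle enclosing two points has them as diameter endpoints.
Centre = midpoint = (3, 3); r² = |PQ|²/4 = 520/4 = 130.

130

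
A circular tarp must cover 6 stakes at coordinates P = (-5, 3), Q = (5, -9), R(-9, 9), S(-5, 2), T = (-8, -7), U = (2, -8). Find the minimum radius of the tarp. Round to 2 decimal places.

11.40

The farthest pair is Q–R with squared distance 520. The circle on this segment as diameter has centre (-2, 0) and r² = 520/4 = 130.
Check P: distance² to centre = 18 ≤ 130, so it lies inside.
All remaining points lie in this disk, and no smaller disk contains both endpoints, so this is the minimum enclosing circle.
r = √130 ≈ 11.40.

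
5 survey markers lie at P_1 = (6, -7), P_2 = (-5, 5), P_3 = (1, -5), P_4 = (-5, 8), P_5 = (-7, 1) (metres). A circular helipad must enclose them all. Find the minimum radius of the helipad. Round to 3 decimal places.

9.301

The minimum enclosing circle of a finite set is fixed by two of the points (as a diameter) or three (as a circumcircle).
The farthest pair is P_1–P_4 with squared distance 346. The circle on this segment as diameter has centre (0.5, 0.5) and r² = 346/4 = 86.5.
Check P_2: distance² to centre = 50.5 ≤ 86.5, so it lies inside.
All remaining points lie in this disk, and no smaller disk contains both endpoints, so this is the minimum enclosing circle.
r = √(86.5) ≈ 9.301.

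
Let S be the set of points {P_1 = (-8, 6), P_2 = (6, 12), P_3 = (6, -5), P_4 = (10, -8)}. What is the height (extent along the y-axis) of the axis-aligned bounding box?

20

max y = 12, min y = -8, so height = 20.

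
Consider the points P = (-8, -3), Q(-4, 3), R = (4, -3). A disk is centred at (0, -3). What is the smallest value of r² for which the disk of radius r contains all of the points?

64

The required radius is the distance from (0, -3) to the farthest point.
Squared distances: 64, 52, 16.
Maximum is 64, attained at P.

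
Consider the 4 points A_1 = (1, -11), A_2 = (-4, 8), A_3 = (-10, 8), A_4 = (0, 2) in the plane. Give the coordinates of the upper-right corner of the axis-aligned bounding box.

x-range [-10, 1], y-range [-11, 8].
The upper-right corner is (1, 8).

(1, 8)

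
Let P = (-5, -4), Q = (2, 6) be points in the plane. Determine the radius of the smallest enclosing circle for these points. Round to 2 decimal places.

6.10

The smallest circle enclosing two points has them as diameter endpoints.
Centre = midpoint = (-1.5, 1); r² = |PQ|²/4 = 149/4 = 37.25.
r = √(37.25) ≈ 6.10.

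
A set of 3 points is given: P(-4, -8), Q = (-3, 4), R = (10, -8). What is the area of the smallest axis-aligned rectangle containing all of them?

x ranges over [-4, 10], width 14.
y ranges over [-8, 4], height 12.
Area = 14 × 12 = 168.

168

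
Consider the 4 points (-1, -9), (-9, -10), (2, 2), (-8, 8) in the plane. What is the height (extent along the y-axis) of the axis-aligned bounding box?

18

max y = 8, min y = -10, so height = 18.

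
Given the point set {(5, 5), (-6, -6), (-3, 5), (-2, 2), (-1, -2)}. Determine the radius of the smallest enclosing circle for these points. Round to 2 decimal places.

7.78

By Welzl's lemma the MEC is supported by two points (diametrically opposite) or three points (on a circumcircle).
The farthest pair is (5, 5)–(-6, -6) with squared distance 242. The circle on this segment as diameter has centre (-0.5, -0.5) and r² = 242/4 = 60.5.
Check (-3, 5): distance² to centre = 36.5 ≤ 60.5, so it lies inside.
All remaining points lie in this disk, and no smaller disk contains both endpoints, so this is the minimum enclosing circle.
r = √(60.5) ≈ 7.78.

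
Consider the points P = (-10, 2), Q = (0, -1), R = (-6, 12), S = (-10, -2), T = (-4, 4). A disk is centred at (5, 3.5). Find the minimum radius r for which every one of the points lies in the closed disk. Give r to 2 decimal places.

15.98

The required radius is the distance from (5, 3.5) to the farthest point.
Squared distances: 227.25, 45.25, 193.25, 255.25, 81.25.
Maximum is 255.25, attained at S.
r = √(255.25) ≈ 15.98.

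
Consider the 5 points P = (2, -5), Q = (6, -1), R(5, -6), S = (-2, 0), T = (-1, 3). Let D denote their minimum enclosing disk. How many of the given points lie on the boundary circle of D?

The minimum enclosing circle of a finite set is fixed by two of the points (as a diameter) or three (as a circumcircle).
The farthest pair is R–T with squared distance 117. The circle on this segment as diameter has centre (2, -1.5) and r² = 117/4 = 29.25.
Check P: distance² to centre = 12.25 ≤ 29.25, so it lies inside.
All remaining points lie in this disk, and no smaller disk contains both endpoints, so this is the minimum enclosing circle.
The points at distance exactly r from the centre are R, T — 2 points.

2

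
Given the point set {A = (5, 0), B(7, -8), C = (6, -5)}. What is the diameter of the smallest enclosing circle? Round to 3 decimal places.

8.246

Side lengths²: AB² = 68, AC² = 26, BC² = 10.
Since AB² = 68 ≥ 26 + 10 = 36, the angle opposite AB is not acute, so the smallest enclosing circle has AB as diameter.
Centre = midpoint of AB = (6, -4), r² = 68/4 = 17.
Diameter = 2r = 2√17 ≈ 8.246.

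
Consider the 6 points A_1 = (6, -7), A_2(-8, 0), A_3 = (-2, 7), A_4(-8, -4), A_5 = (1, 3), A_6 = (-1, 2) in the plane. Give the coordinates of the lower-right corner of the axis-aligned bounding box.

(6, -7)

x-range [-8, 6], y-range [-7, 7].
The lower-right corner is (6, -7).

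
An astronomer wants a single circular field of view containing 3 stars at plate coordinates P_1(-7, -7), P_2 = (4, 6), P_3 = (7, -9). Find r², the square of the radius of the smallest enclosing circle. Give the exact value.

Side lengths²: P_1P_2² = 290, P_1P_3² = 200, P_2P_3² = 234.
Since P_1P_2² = 290 < 234 + 200 = 434, the triangle is acute, so the smallest enclosing circle is the circumcircle.
Circumcentre = (27/34, -83/34), r² = 47125/578.

47125/578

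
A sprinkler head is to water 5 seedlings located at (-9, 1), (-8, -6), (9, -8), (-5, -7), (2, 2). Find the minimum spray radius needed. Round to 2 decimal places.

The farthest pair is (-9, 1)–(9, -8) with squared distance 405. The circle on this segment as diameter has centre (0, -3.5) and r² = 405/4 = 101.25.
Check (-8, -6): distance² to centre = 70.25 ≤ 101.25, so it lies inside.
All remaining points lie in this disk, and no smaller disk contains both endpoints, so this is the minimum enclosing circle.
r = √(101.25) ≈ 10.06.

10.06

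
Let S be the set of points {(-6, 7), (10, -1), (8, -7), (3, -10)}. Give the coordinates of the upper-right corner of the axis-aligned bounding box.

x-range [-6, 10], y-range [-10, 7].
The upper-right corner is (10, 7).

(10, 7)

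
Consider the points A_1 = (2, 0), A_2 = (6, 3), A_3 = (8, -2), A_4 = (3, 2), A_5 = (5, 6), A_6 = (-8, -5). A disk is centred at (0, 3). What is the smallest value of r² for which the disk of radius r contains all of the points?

The required radius is the distance from (0, 3) to the farthest point.
Squared distances: 13, 36, 89, 10, 34, 128.
Maximum is 128, attained at A_6.

128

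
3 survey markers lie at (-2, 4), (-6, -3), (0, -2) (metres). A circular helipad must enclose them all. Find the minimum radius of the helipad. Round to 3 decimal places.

Call the three points A, B, C in the order given.
Side lengths²: AB² = 65, AC² = 40, BC² = 37.
Since AB² = 65 < 40 + 37 = 77, the triangle is acute, so the smallest enclosing circle is the circumcircle.
Circumcentre = (-131/38, 7/38), r² = 12025/722.
r = √(12025/722) ≈ 4.081.

4.081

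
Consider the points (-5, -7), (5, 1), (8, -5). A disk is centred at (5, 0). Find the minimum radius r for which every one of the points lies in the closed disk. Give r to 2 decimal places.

12.21

The required radius is the distance from (5, 0) to the farthest point.
Squared distances: 149, 1, 34.
Maximum is 149, attained at (-5, -7).
r = √149 ≈ 12.21.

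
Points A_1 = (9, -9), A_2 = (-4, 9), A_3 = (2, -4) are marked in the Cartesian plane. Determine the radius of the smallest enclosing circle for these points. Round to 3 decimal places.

11.102

Side lengths²: A_1A_2² = 493, A_1A_3² = 74, A_2A_3² = 205.
Since A_1A_2² = 493 ≥ 205 + 74 = 279, the angle opposite A_1A_2 is not acute, so the smallest enclosing circle has A_1A_2 as diameter.
Centre = midpoint of A_1A_2 = (2.5, 0), r² = 493/4 = 123.25.
r = √(123.25) ≈ 11.102.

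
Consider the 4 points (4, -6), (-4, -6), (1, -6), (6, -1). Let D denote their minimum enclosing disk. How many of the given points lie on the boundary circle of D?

2

A smallest enclosing disk is always determined by at most three of the input points on its boundary.
The farthest pair is (-4, -6)–(6, -1) with squared distance 125. The circle on this segment as diameter has centre (1, -3.5) and r² = 125/4 = 31.25.
Check (4, -6): distance² to centre = 15.25 ≤ 31.25, so it lies inside.
All remaining points lie in this disk, and no smaller disk contains both endpoints, so this is the minimum enclosing circle.
The points at distance exactly r from the centre are (-4, -6), (6, -1) — 2 points.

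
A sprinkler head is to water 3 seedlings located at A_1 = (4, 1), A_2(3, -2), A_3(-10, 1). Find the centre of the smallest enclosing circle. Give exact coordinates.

Side lengths²: A_1A_2² = 10, A_1A_3² = 196, A_2A_3² = 178.
Since A_1A_3² = 196 ≥ 178 + 10 = 188, the angle opposite A_1A_3 is not acute, so the smallest enclosing circle has A_1A_3 as diameter.
Centre = midpoint of A_1A_3 = (-3, 1), r² = 196/4 = 49.
Centre = (-3, 1).

(-3, 1)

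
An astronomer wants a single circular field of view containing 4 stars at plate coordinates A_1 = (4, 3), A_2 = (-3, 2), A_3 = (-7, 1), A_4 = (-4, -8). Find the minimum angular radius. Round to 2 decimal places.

The minimum enclosing circle of a finite set is fixed by two of the points (as a diameter) or three (as a circumcircle).
The minimum enclosing circle is determined by three boundary points: A_1, A_3, A_4.
Their circumcentre is (-11/14, -27/14) with r² = 4625/98.
The farthest remaining point A_2 is at distance² 1993/98 ≤ 4625/98.
r = √(4625/98) ≈ 6.87.

6.87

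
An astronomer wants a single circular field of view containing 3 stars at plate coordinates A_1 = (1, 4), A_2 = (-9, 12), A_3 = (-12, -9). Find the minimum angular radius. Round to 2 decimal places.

10.67

Side lengths²: A_1A_2² = 164, A_1A_3² = 338, A_2A_3² = 450.
Since A_2A_3² = 450 < 338 + 164 = 502, the triangle is acute, so the smallest enclosing circle is the circumcircle.
Circumcentre = (-28/3, 4/3), r² = 1025/9.
r = √(1025/9) ≈ 10.67.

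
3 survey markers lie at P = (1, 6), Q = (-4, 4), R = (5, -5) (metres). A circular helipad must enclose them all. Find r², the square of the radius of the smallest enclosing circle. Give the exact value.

3973/98

Side lengths²: PQ² = 29, PR² = 137, QR² = 162.
Since QR² = 162 < 137 + 29 = 166, the triangle is acute, so the smallest enclosing circle is the circumcircle.
Circumcentre = (9/14, -5/14), r² = 3973/98.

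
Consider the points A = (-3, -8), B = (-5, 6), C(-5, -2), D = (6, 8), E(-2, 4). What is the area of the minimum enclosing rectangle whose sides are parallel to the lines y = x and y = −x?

200

In coordinates u = x + y, v = x − y the rectangle is axis-aligned; the map (x,y)→(u,v) scales areas by 2.
u-values: -11, 1, -7, 14, 2; range = 14 − (-11) = 25.
v-values: 5, -11, -3, -2, -6; range = 5 − (-11) = 16.
Area = (25 × 16) / 2 = 200.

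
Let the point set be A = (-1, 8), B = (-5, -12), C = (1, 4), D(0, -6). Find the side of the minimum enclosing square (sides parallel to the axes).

20

The bounding box has width 6 and height 20.
An axis-aligned square enclosing the set must have side ≥ max(width, height).
So the minimum side is max(6, 20) = 20.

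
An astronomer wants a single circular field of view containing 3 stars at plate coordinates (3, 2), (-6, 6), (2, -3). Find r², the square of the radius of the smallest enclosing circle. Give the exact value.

Call the three points A, B, C in the order given.
Side lengths²: AB² = 97, AC² = 26, BC² = 145.
Since BC² = 145 ≥ 97 + 26 = 123, the angle opposite BC is not acute, so the smallest enclosing circle has BC as diameter.
Centre = midpoint of BC = (-2, 1.5), r² = 145/4 = 36.25.

36.25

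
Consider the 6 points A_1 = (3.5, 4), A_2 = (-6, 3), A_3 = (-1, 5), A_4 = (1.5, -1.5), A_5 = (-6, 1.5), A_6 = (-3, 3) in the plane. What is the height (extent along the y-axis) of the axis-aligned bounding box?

6.5

max y = 5, min y = -1.5, so height = 6.5.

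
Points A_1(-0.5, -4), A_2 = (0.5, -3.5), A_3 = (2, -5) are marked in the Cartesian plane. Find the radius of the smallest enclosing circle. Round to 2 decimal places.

1.35

Side lengths²: A_1A_2² = 1.25, A_1A_3² = 7.25, A_2A_3² = 4.5.
Since A_1A_3² = 7.25 ≥ 4.5 + 1.25 = 5.75, the angle opposite A_1A_3 is not acute, so the smallest enclosing circle has A_1A_3 as diameter.
Centre = midpoint of A_1A_3 = (0.75, -4.5), r² = 7.25/4 = 1.8125.
r = √(1.8125) ≈ 1.35.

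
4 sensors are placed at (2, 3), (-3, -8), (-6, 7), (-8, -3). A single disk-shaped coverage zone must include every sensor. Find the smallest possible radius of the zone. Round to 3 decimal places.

7.649

By Welzl's lemma the MEC is supported by two points (diametrically opposite) or three points (on a circumcircle).
The farthest pair is (-3, -8)–(-6, 7) with squared distance 234. The circle on this segment as diameter has centre (-4.5, -0.5) and r² = 234/4 = 58.5.
Check (2, 3): distance² to centre = 54.5 ≤ 58.5, so it lies inside.
All remaining points lie in this disk, and no smaller disk contains both endpoints, so this is the minimum enclosing circle.
r = √(58.5) ≈ 7.649.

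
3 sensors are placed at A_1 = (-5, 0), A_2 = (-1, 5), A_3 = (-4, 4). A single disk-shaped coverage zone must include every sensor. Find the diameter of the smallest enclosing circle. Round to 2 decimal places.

Side lengths²: A_1A_2² = 41, A_1A_3² = 17, A_2A_3² = 10.
Since A_1A_2² = 41 ≥ 17 + 10 = 27, the angle opposite A_1A_2 is not acute, so the smallest enclosing circle has A_1A_2 as diameter.
Centre = midpoint of A_1A_2 = (-3, 2.5), r² = 41/4 = 10.25.
Diameter = 2r = 2√(10.25) ≈ 6.40.

6.40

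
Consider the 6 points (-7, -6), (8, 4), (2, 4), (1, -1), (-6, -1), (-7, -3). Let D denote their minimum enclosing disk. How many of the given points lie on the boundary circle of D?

2

The farthest pair is (-7, -6)–(8, 4) with squared distance 325. The circle on this segment as diameter has centre (0.5, -1) and r² = 325/4 = 81.25.
Check (2, 4): distance² to centre = 27.25 ≤ 81.25, so it lies inside.
All remaining points lie in this disk, and no smaller disk contains both endpoints, so this is the minimum enclosing circle.
The points at distance exactly r from the centre are (-7, -6), (8, 4) — 2 points.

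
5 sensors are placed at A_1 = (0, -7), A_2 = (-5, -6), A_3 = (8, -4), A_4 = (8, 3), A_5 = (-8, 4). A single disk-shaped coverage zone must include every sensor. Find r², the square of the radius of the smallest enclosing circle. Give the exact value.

80

A smallest enclosing disk is always determined by at most three of the input points on its boundary.
The farthest pair is A_3–A_5 with squared distance 320. The circle on this segment as diameter has centre (0, 0) and r² = 320/4 = 80.
Check A_1: distance² to centre = 49 ≤ 80, so it lies inside.
All remaining points lie in this disk, and no smaller disk contains both endpoints, so this is the minimum enclosing circle.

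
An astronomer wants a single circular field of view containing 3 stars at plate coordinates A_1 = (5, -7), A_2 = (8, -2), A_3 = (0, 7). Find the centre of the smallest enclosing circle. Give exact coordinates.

(2.5, 0)

Side lengths²: A_1A_2² = 34, A_1A_3² = 221, A_2A_3² = 145.
Since A_1A_3² = 221 ≥ 145 + 34 = 179, the angle opposite A_1A_3 is not acute, so the smallest enclosing circle has A_1A_3 as diameter.
Centre = midpoint of A_1A_3 = (2.5, 0), r² = 221/4 = 55.25.
Centre = (2.5, 0).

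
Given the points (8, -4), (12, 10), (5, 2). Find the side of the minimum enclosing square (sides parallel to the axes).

14

The bounding box has width 7 and height 14.
An axis-aligned square enclosing the set must have side ≥ max(width, height).
So the minimum side is max(7, 14) = 14.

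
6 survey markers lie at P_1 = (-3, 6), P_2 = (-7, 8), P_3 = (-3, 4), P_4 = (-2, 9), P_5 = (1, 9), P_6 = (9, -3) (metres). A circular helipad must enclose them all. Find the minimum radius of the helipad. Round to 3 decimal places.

The minimum enclosing circle of a finite set is fixed by two of the points (as a diameter) or three (as a circumcircle).
The farthest pair is P_2–P_6 with squared distance 377. The circle on this segment as diameter has centre (1, 2.5) and r² = 377/4 = 94.25.
Check P_1: distance² to centre = 28.25 ≤ 94.25, so it lies inside.
All remaining points lie in this disk, and no smaller disk contains both endpoints, so this is the minimum enclosing circle.
r = √(94.25) ≈ 9.708.

9.708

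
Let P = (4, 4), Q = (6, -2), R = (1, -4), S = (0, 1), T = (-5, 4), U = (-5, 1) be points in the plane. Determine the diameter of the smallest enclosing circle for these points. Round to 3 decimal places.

12.530

The farthest pair is Q–T with squared distance 157. The circle on this segment as diameter has centre (0.5, 1) and r² = 157/4 = 39.25.
Check P: distance² to centre = 21.25 ≤ 39.25, so it lies inside.
All remaining points lie in this disk, and no smaller disk contains both endpoints, so this is the minimum enclosing circle.
Diameter = 2r = 2√(39.25) ≈ 12.530.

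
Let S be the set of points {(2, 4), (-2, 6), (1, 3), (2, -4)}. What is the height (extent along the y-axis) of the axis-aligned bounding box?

max y = 6, min y = -4, so height = 10.

10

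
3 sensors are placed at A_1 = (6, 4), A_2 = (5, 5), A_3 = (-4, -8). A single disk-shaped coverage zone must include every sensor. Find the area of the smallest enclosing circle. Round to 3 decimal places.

Side lengths²: A_1A_2² = 2, A_1A_3² = 244, A_2A_3² = 250.
Since A_2A_3² = 250 ≥ 244 + 2 = 246, the angle opposite A_2A_3 is not acute, so the smallest enclosing circle has A_2A_3 as diameter.
Centre = midpoint of A_2A_3 = (0.5, -1.5), r² = 250/4 = 62.5.
Area = π·r² = π·62.5 ≈ 196.350.

196.350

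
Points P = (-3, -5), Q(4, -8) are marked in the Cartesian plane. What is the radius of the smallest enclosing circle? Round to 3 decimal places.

3.808

The smallest circle enclosing two points has them as diameter endpoints.
Centre = midpoint = (0.5, -6.5); r² = |PQ|²/4 = 58/4 = 14.5.
r = √(14.5) ≈ 3.808.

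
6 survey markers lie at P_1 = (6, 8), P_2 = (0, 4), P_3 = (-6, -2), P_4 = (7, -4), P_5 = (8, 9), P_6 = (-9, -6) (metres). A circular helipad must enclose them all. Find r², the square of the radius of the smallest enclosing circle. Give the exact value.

128.5

The minimum enclosing circle of a finite set is fixed by two of the points (as a diameter) or three (as a circumcircle).
The farthest pair is P_5–P_6 with squared distance 514. The circle on this segment as diameter has centre (-0.5, 1.5) and r² = 514/4 = 128.5.
Check P_1: distance² to centre = 84.5 ≤ 128.5, so it lies inside.
All remaining points lie in this disk, and no smaller disk contains both endpoints, so this is the minimum enclosing circle.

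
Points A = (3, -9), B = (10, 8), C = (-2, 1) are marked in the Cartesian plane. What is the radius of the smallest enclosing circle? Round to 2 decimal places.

Side lengths²: AB² = 338, AC² = 125, BC² = 193.
Since AB² = 338 ≥ 193 + 125 = 318, the angle opposite AB is not acute, so the smallest enclosing circle has AB as diameter.
Centre = midpoint of AB = (6.5, -0.5), r² = 338/4 = 84.5.
r = √(84.5) ≈ 9.19.

9.19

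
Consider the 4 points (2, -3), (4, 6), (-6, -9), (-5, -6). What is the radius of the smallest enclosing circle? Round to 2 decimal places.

9.01

A smallest enclosing disk is always determined by at most three of the input points on its boundary.
The farthest pair is (4, 6)–(-6, -9) with squared distance 325. The circle on this segment as diameter has centre (-1, -1.5) and r² = 325/4 = 81.25.
Check (2, -3): distance² to centre = 11.25 ≤ 81.25, so it lies inside.
All remaining points lie in this disk, and no smaller disk contains both endpoints, so this is the minimum enclosing circle.
r = √(81.25) ≈ 9.01.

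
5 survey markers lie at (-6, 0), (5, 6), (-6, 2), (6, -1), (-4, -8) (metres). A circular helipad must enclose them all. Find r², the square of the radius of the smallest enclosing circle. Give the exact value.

A smallest enclosing disk is always determined by at most three of the input points on its boundary.
The farthest pair is (5, 6)–(-4, -8) with squared distance 277. The circle on this segment as diameter has centre (0.5, -1) and r² = 277/4 = 69.25.
Check (-6, 0): distance² to centre = 43.25 ≤ 69.25, so it lies inside.
All remaining points lie in this disk, and no smaller disk contains both endpoints, so this is the minimum enclosing circle.

69.25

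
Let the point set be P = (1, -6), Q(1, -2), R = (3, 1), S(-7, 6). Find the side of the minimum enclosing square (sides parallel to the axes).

12

The bounding box has width 10 and height 12.
An axis-aligned square enclosing the set must have side ≥ max(width, height).
So the minimum side is max(10, 12) = 12.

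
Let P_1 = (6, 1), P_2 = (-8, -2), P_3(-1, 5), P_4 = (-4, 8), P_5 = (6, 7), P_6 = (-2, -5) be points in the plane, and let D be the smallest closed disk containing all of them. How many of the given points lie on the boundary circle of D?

2

A smallest enclosing disk is always determined by at most three of the input points on its boundary.
The farthest pair is P_2–P_5 with squared distance 277. The circle on this segment as diameter has centre (-1, 2.5) and r² = 277/4 = 69.25.
Check P_1: distance² to centre = 51.25 ≤ 69.25, so it lies inside.
All remaining points lie in this disk, and no smaller disk contains both endpoints, so this is the minimum enclosing circle.
The points at distance exactly r from the centre are P_2, P_5 — 2 points.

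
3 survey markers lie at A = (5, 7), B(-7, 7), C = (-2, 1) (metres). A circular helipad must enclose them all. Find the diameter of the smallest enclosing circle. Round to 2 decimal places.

Side lengths²: AB² = 144, AC² = 85, BC² = 61.
Since AB² = 144 < 85 + 61 = 146, the triangle is acute, so the smallest enclosing circle is the circumcircle.
Circumcentre = (-1, 83/12), r² = 5185/144.
Diameter = 2r = 2√(5185/144) ≈ 12.00.

12.00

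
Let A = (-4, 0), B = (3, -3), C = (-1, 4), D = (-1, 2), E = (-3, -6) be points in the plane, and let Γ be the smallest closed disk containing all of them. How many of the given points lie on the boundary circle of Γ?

3

The minimum enclosing circle of a finite set is fixed by two of the points (as a diameter) or three (as a circumcircle).
The minimum enclosing circle is determined by three boundary points: B, C, E.
Their circumcentre is (-31/18, -19/18) with r² = 4225/162.
The farthest remaining point D is at distance² 1597/162 ≤ 4225/162.
The points at distance exactly r from the centre are B, C, E — 3 points.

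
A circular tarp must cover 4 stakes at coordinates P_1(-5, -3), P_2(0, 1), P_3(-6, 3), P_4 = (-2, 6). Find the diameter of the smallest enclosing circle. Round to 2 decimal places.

9.49

The farthest pair is P_1–P_4 with squared distance 90. The circle on this segment as diameter has centre (-3.5, 1.5) and r² = 90/4 = 22.5.
Check P_2: distance² to centre = 12.5 ≤ 22.5, so it lies inside.
All remaining points lie in this disk, and no smaller disk contains both endpoints, so this is the minimum enclosing circle.
Diameter = 2r = 2√(22.5) ≈ 9.49.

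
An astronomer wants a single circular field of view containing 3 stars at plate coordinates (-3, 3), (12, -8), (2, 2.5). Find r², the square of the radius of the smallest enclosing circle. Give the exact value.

86.5

Call the three points A, B, C in the order given.
Side lengths²: AB² = 346, AC² = 25.25, BC² = 210.25.
Since AB² = 346 ≥ 210.25 + 25.25 = 235.5, the angle opposite AB is not acute, so the smallest enclosing circle has AB as diameter.
Centre = midpoint of AB = (4.5, -2.5), r² = 346/4 = 86.5.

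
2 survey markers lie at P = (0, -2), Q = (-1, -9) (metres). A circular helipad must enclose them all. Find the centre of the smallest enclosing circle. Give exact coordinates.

(-0.5, -5.5)

The smallest circle enclosing two points has them as diameter endpoints.
Centre = midpoint = (-0.5, -5.5); r² = |PQ|²/4 = 50/4 = 12.5.
Centre = (-0.5, -5.5).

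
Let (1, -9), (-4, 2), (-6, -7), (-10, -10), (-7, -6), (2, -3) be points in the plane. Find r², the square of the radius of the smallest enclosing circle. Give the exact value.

58865/1156

The minimum enclosing circle of a finite set is fixed by two of the points (as a diameter) or three (as a circumcircle).
The minimum enclosing circle is determined by three boundary points: (-4, 2), (-10, -10), (2, -3).
Their circumcentre is (-82/17, -173/34) with r² = 58865/1156.
The farthest remaining point (1, -9) is at distance² 56893/1156 ≤ 58865/1156.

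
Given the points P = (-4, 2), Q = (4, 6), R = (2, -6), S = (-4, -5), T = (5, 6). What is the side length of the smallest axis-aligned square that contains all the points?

The bounding box has width 9 and height 12.
An axis-aligned square enclosing the set must have side ≥ max(width, height).
So the minimum side is max(9, 12) = 12.

12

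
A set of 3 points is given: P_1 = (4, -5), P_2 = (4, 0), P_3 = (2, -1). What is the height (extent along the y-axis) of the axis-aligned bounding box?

max y = 0, min y = -5, so height = 5.

5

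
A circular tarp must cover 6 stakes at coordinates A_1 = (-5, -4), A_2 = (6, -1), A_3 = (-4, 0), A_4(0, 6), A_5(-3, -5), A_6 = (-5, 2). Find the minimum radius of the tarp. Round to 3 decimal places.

6.186

By Welzl's lemma the MEC is supported by two points (diametrically opposite) or three points (on a circumcircle).
The minimum enclosing circle is determined by three boundary points: A_1, A_2, A_4.
Their circumcentre is (-5/38, -7/38) with r² = 27625/722.
The farthest remaining point A_5 is at distance² 22685/722 ≤ 27625/722.
r = √(27625/722) ≈ 6.186.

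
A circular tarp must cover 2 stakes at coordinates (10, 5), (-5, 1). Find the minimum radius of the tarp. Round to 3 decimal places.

The smallest circle enclosing two points has them as diameter endpoints.
Centre = midpoint = (2.5, 3); r² = |(10, 5)−(-5, 1)|²/4 = 241/4 = 60.25.
r = √(60.25) ≈ 7.762.

7.762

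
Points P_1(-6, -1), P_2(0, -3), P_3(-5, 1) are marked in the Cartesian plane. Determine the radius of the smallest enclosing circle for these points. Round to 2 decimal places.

3.23

Side lengths²: P_1P_2² = 40, P_1P_3² = 5, P_2P_3² = 41.
Since P_2P_3² = 41 < 40 + 5 = 45, the triangle is acute, so the smallest enclosing circle is the circumcircle.
Circumcentre = (-39/14, -19/14), r² = 1025/98.
r = √(1025/98) ≈ 3.23.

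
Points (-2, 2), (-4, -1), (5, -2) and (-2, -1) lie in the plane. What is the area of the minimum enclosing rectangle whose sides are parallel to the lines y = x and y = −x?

44

In coordinates u = x + y, v = x − y the rectangle is axis-aligned; the map (x,y)→(u,v) scales areas by 2.
u-values: 0, -5, 3, -3; range = 3 − (-5) = 8.
v-values: -4, -3, 7, -1; range = 7 − (-4) = 11.
Area = (8 × 11) / 2 = 44.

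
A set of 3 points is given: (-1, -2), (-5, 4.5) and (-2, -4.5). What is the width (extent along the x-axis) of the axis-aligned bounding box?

4

max x = -1, min x = -5, so width = 4.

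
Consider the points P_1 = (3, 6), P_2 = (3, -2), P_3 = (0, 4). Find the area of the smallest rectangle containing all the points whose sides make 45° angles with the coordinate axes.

In coordinates u = x + y, v = x − y the rectangle is axis-aligned; the map (x,y)→(u,v) scales areas by 2.
u-values: 9, 1, 4; range = 9 − 1 = 8.
v-values: -3, 5, -4; range = 5 − (-4) = 9.
Area = (8 × 9) / 2 = 36.

36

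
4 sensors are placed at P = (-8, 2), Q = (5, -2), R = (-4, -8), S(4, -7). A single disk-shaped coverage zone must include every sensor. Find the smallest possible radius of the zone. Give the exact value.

7.5

A smallest enclosing disk is always determined by at most three of the input points on its boundary.
The farthest pair is P–S with squared distance 225. The circle on this segment as diameter has centre (-2, -2.5) and r² = 225/4 = 56.25.
Check Q: distance² to centre = 49.25 ≤ 56.25, so it lies inside.
All remaining points lie in this disk, and no smaller disk contains both endpoints, so this is the minimum enclosing circle.
r = √(56.25) = 7.5.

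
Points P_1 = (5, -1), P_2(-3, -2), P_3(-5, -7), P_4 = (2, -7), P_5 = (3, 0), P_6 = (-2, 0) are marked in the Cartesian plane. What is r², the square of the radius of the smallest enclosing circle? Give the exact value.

34

A smallest enclosing disk is always determined by at most three of the input points on its boundary.
The farthest pair is P_1–P_3 with squared distance 136. The circle on this segment as diameter has centre (0, -4) and r² = 136/4 = 34.
Check P_2: distance² to centre = 13 ≤ 34, so it lies inside.
All remaining points lie in this disk, and no smaller disk contains both endpoints, so this is the minimum enclosing circle.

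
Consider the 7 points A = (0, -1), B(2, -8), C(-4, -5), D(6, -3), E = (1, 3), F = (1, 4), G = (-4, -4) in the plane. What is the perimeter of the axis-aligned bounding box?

44

Width = max x − min x = 6 − (-4) = 10.
Height = max y − min y = 4 − (-8) = 12.
Perimeter = 2(10 + 12) = 44.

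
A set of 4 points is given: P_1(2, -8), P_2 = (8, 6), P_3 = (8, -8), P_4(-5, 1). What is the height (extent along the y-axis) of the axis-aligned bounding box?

14

max y = 6, min y = -8, so height = 14.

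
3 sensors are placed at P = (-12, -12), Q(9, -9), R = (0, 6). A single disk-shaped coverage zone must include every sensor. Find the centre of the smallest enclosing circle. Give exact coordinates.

(-42/19, -105/19)

Side lengths²: PQ² = 450, PR² = 468, QR² = 306.
Since PR² = 468 < 450 + 306 = 756, the triangle is acute, so the smallest enclosing circle is the circumcircle.
Circumcentre = (-42/19, -105/19), r² = 49725/361.
Centre = (-42/19, -105/19).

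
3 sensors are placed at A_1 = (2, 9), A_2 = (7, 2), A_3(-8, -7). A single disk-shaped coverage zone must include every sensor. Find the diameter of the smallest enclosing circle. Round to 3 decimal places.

Side lengths²: A_1A_2² = 74, A_1A_3² = 356, A_2A_3² = 306.
Since A_1A_3² = 356 < 306 + 74 = 380, the triangle is acute, so the smallest enclosing circle is the circumcircle.
Circumcentre = (-2.36, 0.6), r² = 89.5696.
Diameter = 2r = 2√(89.5696) ≈ 18.928.

18.928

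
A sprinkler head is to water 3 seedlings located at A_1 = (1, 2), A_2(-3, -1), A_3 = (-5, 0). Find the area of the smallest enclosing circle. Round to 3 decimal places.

Side lengths²: A_1A_2² = 25, A_1A_3² = 40, A_2A_3² = 5.
Since A_1A_3² = 40 ≥ 25 + 5 = 30, the angle opposite A_1A_3 is not acute, so the smallest enclosing circle has A_1A_3 as diameter.
Centre = midpoint of A_1A_3 = (-2, 1), r² = 40/4 = 10.
Area = π·r² = π·10 ≈ 31.416.

31.416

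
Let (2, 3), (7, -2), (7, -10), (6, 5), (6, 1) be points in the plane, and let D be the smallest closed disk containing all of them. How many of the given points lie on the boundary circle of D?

The minimum enclosing circle of a finite set is fixed by two of the points (as a diameter) or three (as a circumcircle).
The farthest pair is (7, -10)–(6, 5) with squared distance 226. The circle on this segment as diameter has centre (6.5, -2.5) and r² = 226/4 = 56.5.
Check (2, 3): distance² to centre = 50.5 ≤ 56.5, so it lies inside.
All remaining points lie in this disk, and no smaller disk contains both endpoints, so this is the minimum enclosing circle.
The points at distance exactly r from the centre are (7, -10), (6, 5) — 2 points.

2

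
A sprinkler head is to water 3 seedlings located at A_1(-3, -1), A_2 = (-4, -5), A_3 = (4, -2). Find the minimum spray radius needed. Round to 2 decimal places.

4.27

Side lengths²: A_1A_2² = 17, A_1A_3² = 50, A_2A_3² = 73.
Since A_2A_3² = 73 ≥ 50 + 17 = 67, the angle opposite A_2A_3 is not acute, so the smallest enclosing circle has A_2A_3 as diameter.
Centre = midpoint of A_2A_3 = (0, -3.5), r² = 73/4 = 18.25.
r = √(18.25) ≈ 4.27.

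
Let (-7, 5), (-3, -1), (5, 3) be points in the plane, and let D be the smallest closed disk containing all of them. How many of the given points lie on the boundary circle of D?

Call the three points A, B, C in the order given.
Side lengths²: AB² = 52, AC² = 148, BC² = 80.
Since AC² = 148 ≥ 80 + 52 = 132, the angle opposite AC is not acute, so the smallest enclosing circle has AC as diameter.
Centre = midpoint of AC = (-1, 4), r² = 148/4 = 37.
The points at distance exactly r from the centre are (-7, 5), (5, 3) — 2 points.

2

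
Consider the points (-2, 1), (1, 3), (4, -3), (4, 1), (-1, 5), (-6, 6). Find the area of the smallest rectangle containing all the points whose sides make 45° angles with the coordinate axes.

57

In coordinates u = x + y, v = x − y the rectangle is axis-aligned; the map (x,y)→(u,v) scales areas by 2.
u-values: -1, 4, 1, 5, 4, 0; range = 5 − (-1) = 6.
v-values: -3, -2, 7, 3, -6, -12; range = 7 − (-12) = 19.
Area = (6 × 19) / 2 = 57.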